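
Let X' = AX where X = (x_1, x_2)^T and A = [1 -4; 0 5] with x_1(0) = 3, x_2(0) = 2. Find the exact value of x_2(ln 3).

486

A = [[1,-4],[0,5]]; eigenvalues λ = 1, 5.
Eigenvectors: (-1,0) for λ=1, (1,-1) for λ=5.
From the initial condition, c_1 = -5, c_2 = -2.
x_2(ln 3) = (-5)(3^1)(0) + (-2)(3^5)(-1) = 486.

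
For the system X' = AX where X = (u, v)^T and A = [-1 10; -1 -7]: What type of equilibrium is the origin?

stable spiral

A = [[-1,10],[-1,-7]]; det(A-λI) = λ^2 + 8λ + 17.
λ = -4 ± i: negative real part.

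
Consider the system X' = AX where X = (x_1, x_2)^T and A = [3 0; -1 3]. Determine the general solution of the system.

x_1(t) = -K_2e^(3t), x_2(t) = K_1e^(3t) + K_2te^(3t)

Coefficient matrix A = [[3, 0], [-1, 3]].
Characteristic polynomial det(A - λI) = λ^2 - 6λ + 9 = 0.
Single eigenvalue λ = 3 with algebraic multiplicity 2.
Eigenvector v = (0,1); generalized eigenvector w with (A-λI)w=v is (-1,0).
General solution: e^(3t)[K_1·v + K_2·(t·v + w)].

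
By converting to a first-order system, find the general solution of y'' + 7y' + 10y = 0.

y(t) = K_1e^(-2t) + K_2e^(-5t)

Let x_1 = y, x_2 = y'. Then x_1' = x_2 and x_2' = -10x_1 - 7x_2.
A = [[0,1],[-10,-7]]; det(A-λI) = λ^2 + 7λ + 10.
Eigenvalues λ = -2, -5 with eigenvectors (1,-2), (1,-5).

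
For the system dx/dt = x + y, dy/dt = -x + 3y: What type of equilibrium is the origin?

A = [[1,1],[-1,3]]; det(A-λI) = λ^2 - 4λ + 4.
repeated λ = 2 with a single eigenvector.

unstable improper node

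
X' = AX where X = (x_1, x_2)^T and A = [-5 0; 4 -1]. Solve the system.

x_1(t) = -K_1e^(-5t), x_2(t) = K_1e^(-5t) + K_2e^(-t)

Coefficient matrix A = [[-5, 0], [4, -1]].
Characteristic polynomial det(A - λI) = λ^2 + 6λ + 5 = 0.
Eigenvalues λ = -5, -1.
For λ=-5: (A-λI) row 2 is [4, 4], so an eigenvector is (-1, 1).
For λ=-1: (A-λI) row 1 is [-4, 0], so an eigenvector is (0, 1).
General solution: K_1e^(-5t)(-1,1) + K_2e^(-t)(0,1).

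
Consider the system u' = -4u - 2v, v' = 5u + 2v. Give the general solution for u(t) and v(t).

Coefficient matrix A = [[-4, -2], [5, 2]].
Characteristic polynomial det(A - λI) = λ^2 + 2λ + 2 = 0.
Eigenvalues λ = -1 ± i (complex conjugate pair).
For λ=-1+i: an eigenvector is (1,-2) - i(1,-1) = (1 - i, -2 + i).
A real fundamental pair from Re and Im of e^((-1+i)t)v: X_1 = e^(-t)(cos(t)·(1,-2) + sin(t)·(1,-1)), X_2 = e^(-t)(sin(t)·(1,-2) - cos(t)·(1,-1)).
General solution: c_1X_1 + c_2X_2.

u(t) = c_1e^(-t)sin(t) + c_1e^(-t)cos(t) + c_2e^(-t)sin(t) - c_2e^(-t)cos(t), v(t) = -c_1e^(-t)sin(t) - 2c_1e^(-t)cos(t) - 2c_2e^(-t)sin(t) + c_2e^(-t)cos(t)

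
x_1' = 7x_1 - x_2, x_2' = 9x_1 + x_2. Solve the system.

Coefficient matrix A = [[7, -1], [9, 1]].
Characteristic polynomial det(A - λI) = λ^2 - 8λ + 16 = 0.
Single eigenvalue λ = 4 with algebraic multiplicity 2.
Eigenvector v = (1,3); generalized eigenvector w with (A-λI)w=v is (1,2).
General solution: e^(4t)[C_1·v + C_2·(t·v + w)].

x_1(t) = C_1e^(4t) + C_2te^(4t) + C_2e^(4t), x_2(t) = 3C_1e^(4t) + 3C_2te^(4t) + 2C_2e^(4t)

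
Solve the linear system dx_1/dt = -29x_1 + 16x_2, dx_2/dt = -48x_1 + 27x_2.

x_1(t) = c_1e^(3t) - 2c_2e^(-5t), x_2(t) = 2c_1e^(3t) - 3c_2e^(-5t)

Coefficient matrix A = [[-29, 16], [-48, 27]].
Characteristic polynomial det(A - λI) = λ^2 + 2λ - 15 = 0.
Eigenvalues λ = 3, -5.
For λ=3: (A-λI) row 1 is [-32, 16], so an eigenvector is (1, 2).
For λ=-5: (A-λI) row 1 is [-24, 16], so an eigenvector is (-2, -3).
General solution: c_1e^(3t)(1,2) + c_2e^(-5t)(-2,-3).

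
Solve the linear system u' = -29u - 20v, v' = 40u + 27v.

u(t) = -K_1e^(-t)sin(4t) - 2K_1e^(-t)cos(4t) - 2K_2e^(-t)sin(4t) + K_2e^(-t)cos(4t), v(t) = K_1e^(-t)sin(4t) + 3K_1e^(-t)cos(4t) + 3K_2e^(-t)sin(4t) - K_2e^(-t)cos(4t)

Coefficient matrix A = [[-29, -20], [40, 27]].
Characteristic polynomial det(A - λI) = λ^2 + 2λ + 17 = 0.
Eigenvalues λ = -1 ± 4i (complex conjugate pair).
For λ=-1+4i: an eigenvector is (-2,3) - i(-1,1) = (-2 + i, 3 - i).
A real fundamental pair from Re and Im of e^((-1+4i)t)v: X_1 = e^(-t)(cos(4t)·(-2,3) + sin(4t)·(-1,1)), X_2 = e^(-t)(sin(4t)·(-2,3) - cos(4t)·(-1,1)).
General solution: K_1X_1 + K_2X_2.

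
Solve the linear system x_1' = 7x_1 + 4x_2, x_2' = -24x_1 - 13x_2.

x_1(t) = -c_1e^(-t) - c_2e^(-5t), x_2(t) = 2c_1e^(-t) + 3c_2e^(-5t)

Coefficient matrix A = [[7, 4], [-24, -13]].
Characteristic polynomial det(A - λI) = λ^2 + 6λ + 5 = 0.
Eigenvalues λ = -1, -5.
For λ=-1: (A-λI) row 1 is [8, 4], so an eigenvector is (-1, 2).
For λ=-5: (A-λI) row 1 is [12, 4], so an eigenvector is (-1, 3).
General solution: c_1e^(-t)(-1,2) + c_2e^(-5t)(-1,3).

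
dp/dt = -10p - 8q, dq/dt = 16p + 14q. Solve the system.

Coefficient matrix A = [[-10, -8], [16, 14]].
Characteristic polynomial det(A - λI) = λ^2 - 4λ - 12 = 0.
Eigenvalues λ = -2, 6.
For λ=-2: (A-λI) row 1 is [-8, -8], so an eigenvector is (1, -1).
For λ=6: (A-λI) row 1 is [-16, -8], so an eigenvector is (-1, 2).
General solution: C_1e^(-2t)(1,-1) + C_2e^(6t)(-1,2).

p(t) = C_1e^(-2t) - C_2e^(6t), q(t) = -C_1e^(-2t) + 2C_2e^(6t)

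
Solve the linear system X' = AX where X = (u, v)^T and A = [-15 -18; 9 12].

u(t) = 2C_1e^(-6t) + C_2e^(3t), v(t) = -C_1e^(-6t) - C_2e^(3t)

Coefficient matrix A = [[-15, -18], [9, 12]].
Characteristic polynomial det(A - λI) = λ^2 + 3λ - 18 = 0.
Eigenvalues λ = -6, 3.
For λ=-6: (A-λI) row 1 is [-9, -18], so an eigenvector is (2, -1).
For λ=3: (A-λI) row 1 is [-18, -18], so an eigenvector is (1, -1).
General solution: C_1e^(-6t)(2,-1) + C_2e^(3t)(1,-1).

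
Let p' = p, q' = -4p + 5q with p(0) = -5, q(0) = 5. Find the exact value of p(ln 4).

-20

A = [[1,0],[-4,5]]; eigenvalues λ = 1, 5.
Eigenvectors: (-1,-1) for λ=1, (0,1) for λ=5.
From the initial condition, c_1 = 5, c_2 = 10.
p(ln 4) = (5)(4^1)(-1) + (10)(4^5)(0) = -20.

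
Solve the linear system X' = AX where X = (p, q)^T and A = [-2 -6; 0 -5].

Coefficient matrix A = [[-2, -6], [0, -5]].
Characteristic polynomial det(A - λI) = λ^2 + 7λ + 10 = 0.
Eigenvalues λ = -5, -2.
For λ=-5: (A-λI) row 1 is [3, -6], so an eigenvector is (2, 1).
For λ=-2: (A-λI) row 1 is [0, -6], so an eigenvector is (1, 0).
General solution: c_1e^(-5t)(2,1) + c_2e^(-2t)(1,0).

p(t) = 2c_1e^(-5t) + c_2e^(-2t), q(t) = c_1e^(-5t)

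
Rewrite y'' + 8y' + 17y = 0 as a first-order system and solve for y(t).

y(t) = c_1e^(-4t)cos(t) + c_2e^(-4t)sin(t)

Let x_1 = y, x_2 = y'. Then x_1' = x_2 and x_2' = -17x_1 - 8x_2.
A = [[0,1],[-17,-8]]; det(A-λI) = λ^2 + 8λ + 17.
Eigenvalues λ = -4 ± i.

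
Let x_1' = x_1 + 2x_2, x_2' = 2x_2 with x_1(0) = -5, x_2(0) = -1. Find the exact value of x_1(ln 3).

A = [[1,2],[0,2]]; eigenvalues λ = 2, 1.
Eigenvectors: (-2,-1) for λ=2, (1,0) for λ=1.
From the initial condition, c_1 = 1, c_2 = -3.
x_1(ln 3) = (1)(3^2)(-2) + (-3)(3^1)(1) = -27.

-27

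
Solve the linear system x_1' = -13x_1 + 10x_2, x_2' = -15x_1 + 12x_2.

Coefficient matrix A = [[-13, 10], [-15, 12]].
Characteristic polynomial det(A - λI) = λ^2 + λ - 6 = 0.
Eigenvalues λ = -3, 2.
For λ=-3: (A-λI) row 1 is [-10, 10], so an eigenvector is (1, 1).
For λ=2: (A-λI) row 1 is [-15, 10], so an eigenvector is (-2, -3).
General solution: C_1e^(-3t)(1,1) + C_2e^(2t)(-2,-3).

x_1(t) = C_1e^(-3t) - 2C_2e^(2t), x_2(t) = C_1e^(-3t) - 3C_2e^(2t)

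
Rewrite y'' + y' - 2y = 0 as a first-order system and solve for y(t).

Let x_1 = y, x_2 = y'. Then x_1' = x_2 and x_2' = 2x_1 - x_2.
A = [[0,1],[2,-1]]; det(A-λI) = λ^2 + λ - 2.
Eigenvalues λ = 1, -2 with eigenvectors (1,1), (1,-2).

y(t) = K_1e^(t) + K_2e^(-2t)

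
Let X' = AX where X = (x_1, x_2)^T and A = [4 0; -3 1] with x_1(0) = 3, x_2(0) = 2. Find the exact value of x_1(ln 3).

A = [[4,0],[-3,1]]; eigenvalues λ = 4, 1.
Eigenvectors: (1,-1) for λ=4, (0,1) for λ=1.
From the initial condition, c_1 = 3, c_2 = 5.
x_1(ln 3) = (3)(3^4)(1) + (5)(3^1)(0) = 243.

243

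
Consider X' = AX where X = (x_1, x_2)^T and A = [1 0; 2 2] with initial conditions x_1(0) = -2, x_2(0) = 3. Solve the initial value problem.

x_1(t) = -2e^(t), x_2(t) = -e^(2t) + 4e^(t)

Coefficient matrix A = [[1, 0], [2, 2]].
Characteristic polynomial det(A - λI) = λ^2 - 3λ + 2 = 0.
Eigenvalues λ = 2, 1.
For λ=2: (A-λI) row 1 is [-1, 0], so an eigenvector is (0, 1).
For λ=1: (A-λI) row 2 is [2, 1], so an eigenvector is (-1, 2).
General solution: K_1e^(2t)(0,1) + K_2e^(t)(-1,2).
Applying x_1(0)=-2, x_2(0)=3 gives K_1=-1, K_2=2.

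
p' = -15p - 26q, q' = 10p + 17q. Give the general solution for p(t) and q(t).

Coefficient matrix A = [[-15, -26], [10, 17]].
Characteristic polynomial det(A - λI) = λ^2 - 2λ + 5 = 0.
Eigenvalues λ = 1 ± 2i (complex conjugate pair).
For λ=1+2i: an eigenvector is (-2,1) - i(3,-2) = (-2 - 3i, 1 + 2i).
A real fundamental pair from Re and Im of e^((1+2i)t)v: X_1 = e^(t)(cos(2t)·(-2,1) + sin(2t)·(3,-2)), X_2 = e^(t)(sin(2t)·(-2,1) - cos(2t)·(3,-2)).
General solution: C_1X_1 + C_2X_2.

p(t) = 3C_1e^(t)sin(2t) - 2C_1e^(t)cos(2t) - 2C_2e^(t)sin(2t) - 3C_2e^(t)cos(2t), q(t) = -2C_1e^(t)sin(2t) + C_1e^(t)cos(2t) + C_2e^(t)sin(2t) + 2C_2e^(t)cos(2t)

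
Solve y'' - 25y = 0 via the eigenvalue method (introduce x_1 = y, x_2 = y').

Let x_1 = y, x_2 = y'. Then x_1' = x_2 and x_2' = 25x_1.
A = [[0,1],[25,0]]; det(A-λI) = λ^2 - 25.
Eigenvalues λ = -5, 5 with eigenvectors (1,-5), (1,5).

y(t) = C_1e^(-5t) + C_2e^(5t)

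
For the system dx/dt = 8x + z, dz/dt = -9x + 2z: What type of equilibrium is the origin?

unstable improper node

A = [[8,1],[-9,2]]; det(A-λI) = λ^2 - 10λ + 25.
repeated λ = 5 with a single eigenvector.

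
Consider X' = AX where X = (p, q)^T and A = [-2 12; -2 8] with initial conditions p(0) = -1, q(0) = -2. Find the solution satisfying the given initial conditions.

p(t) = -10e^(4t) + 9e^(2t), q(t) = -5e^(4t) + 3e^(2t)

Coefficient matrix A = [[-2, 12], [-2, 8]].
Characteristic polynomial det(A - λI) = λ^2 - 6λ + 8 = 0.
Eigenvalues λ = 2, 4.
For λ=2: (A-λI) row 1 is [-4, 12], so an eigenvector is (3, 1).
For λ=4: (A-λI) row 1 is [-6, 12], so an eigenvector is (2, 1).
General solution: C_1e^(2t)(3,1) + C_2e^(4t)(2,1).
Applying p(0)=-1, q(0)=-2 gives C_1=3, C_2=-5.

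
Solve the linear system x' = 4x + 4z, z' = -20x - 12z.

Coefficient matrix A = [[4, 4], [-20, -12]].
Characteristic polynomial det(A - λI) = λ^2 + 8λ + 32 = 0.
Eigenvalues λ = -4 ± 4i (complex conjugate pair).
For λ=-4+4i: an eigenvector is (1,-2) - i(0,-1) = (1, -2 + i).
A real fundamental pair from Re and Im of e^((-4+4i)t)v: X_1 = e^(-4t)(cos(4t)·(1,-2) + sin(4t)·(0,-1)), X_2 = e^(-4t)(sin(4t)·(1,-2) - cos(4t)·(0,-1)).
General solution: K_1X_1 + K_2X_2.

x(t) = K_1e^(-4t)cos(4t) + K_2e^(-4t)sin(4t), z(t) = -K_1e^(-4t)sin(4t) - 2K_1e^(-4t)cos(4t) - 2K_2e^(-4t)sin(4t) + K_2e^(-4t)cos(4t)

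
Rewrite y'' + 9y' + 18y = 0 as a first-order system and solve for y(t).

y(t) = K_1e^(-3t) + K_2e^(-6t)

Let x_1 = y, x_2 = y'. Then x_1' = x_2 and x_2' = -18x_1 - 9x_2.
A = [[0,1],[-18,-9]]; det(A-λI) = λ^2 + 9λ + 18.
Eigenvalues λ = -3, -6 with eigenvectors (1,-3), (1,-6).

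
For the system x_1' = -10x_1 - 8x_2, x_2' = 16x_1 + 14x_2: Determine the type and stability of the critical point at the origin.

saddle

A = [[-10,-8],[16,14]]; det(A-λI) = λ^2 - 4λ - 12.
λ = 6, -2: opposite signs.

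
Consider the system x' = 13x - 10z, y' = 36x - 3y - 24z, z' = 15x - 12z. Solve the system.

Coefficient matrix A = [[13, 0, -10], [36, -3, -24], [15, 0, -12]].
det(A - λI) = 0 gives eigenvalues λ = 3, -2, -3.
For λ=3: eigenvector (-1,-2,-1).
For λ=-2: eigenvector (-2,0,-3).
For λ=-3: eigenvector (0,1,0).
General solution: c_1e^(3t)(-1,-2,-1) + c_2e^(-2t)(-2,0,-3) + c_3e^(-3t)(0,1,0).

x(t) = -c_1e^(3t) - 2c_2e^(-2t), y(t) = -2c_1e^(3t) + c_3e^(-3t), z(t) = -c_1e^(3t) - 3c_2e^(-2t)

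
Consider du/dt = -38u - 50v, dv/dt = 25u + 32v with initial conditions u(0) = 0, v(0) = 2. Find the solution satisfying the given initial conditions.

u(t) = -20e^(-3t)sin(5t), v(t) = 14e^(-3t)sin(5t) + 2e^(-3t)cos(5t)

Coefficient matrix A = [[-38, -50], [25, 32]].
Characteristic polynomial det(A - λI) = λ^2 + 6λ + 34 = 0.
Eigenvalues λ = -3 ± 5i (complex conjugate pair).
For λ=-3+5i: an eigenvector is (1,-1) - i(3,-2) = (1 - 3i, -1 + 2i).
A real fundamental pair from Re and Im of e^((-3+5i)t)v: X_1 = e^(-3t)(cos(5t)·(1,-1) + sin(5t)·(3,-2)), X_2 = e^(-3t)(sin(5t)·(1,-1) - cos(5t)·(3,-2)).
General solution: C_1X_1 + C_2X_2.
Applying u(0)=0, v(0)=2 gives C_1=-6, C_2=-2.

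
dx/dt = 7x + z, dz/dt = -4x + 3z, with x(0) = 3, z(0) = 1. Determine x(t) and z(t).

x(t) = 7te^(5t) + 3e^(5t), z(t) = -14te^(5t) + e^(5t)

Coefficient matrix A = [[7, 1], [-4, 3]].
Characteristic polynomial det(A - λI) = λ^2 - 10λ + 25 = 0.
Single eigenvalue λ = 5 with algebraic multiplicity 2.
Eigenvector v = (-1,2); generalized eigenvector w with (A-λI)w=v is (-2,3).
General solution: e^(5t)[c_1·v + c_2·(t·v + w)].
Applying x(0)=3, z(0)=1 gives c_1=11, c_2=-7.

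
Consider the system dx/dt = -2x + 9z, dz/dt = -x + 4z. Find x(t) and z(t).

x(t) = -3K_1e^(t) - 3K_2te^(t) - 2K_2e^(t), z(t) = -K_1e^(t) - K_2te^(t) - K_2e^(t)

Coefficient matrix A = [[-2, 9], [-1, 4]].
Characteristic polynomial det(A - λI) = λ^2 - 2λ + 1 = 0.
Single eigenvalue λ = 1 with algebraic multiplicity 2.
Eigenvector v = (-3,-1); generalized eigenvector w with (A-λI)w=v is (-2,-1).
General solution: e^(t)[K_1·v + K_2·(t·v + w)].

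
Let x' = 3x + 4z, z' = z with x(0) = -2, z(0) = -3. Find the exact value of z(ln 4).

-12

A = [[3,4],[0,1]]; eigenvalues λ = 1, 3.
Eigenvectors: (-2,1) for λ=1, (1,0) for λ=3.
From the initial condition, c_1 = -3, c_2 = -8.
z(ln 4) = (-3)(4^1)(1) + (-8)(4^3)(0) = -12.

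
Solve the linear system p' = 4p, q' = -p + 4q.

Coefficient matrix A = [[4, 0], [-1, 4]].
Characteristic polynomial det(A - λI) = λ^2 - 8λ + 16 = 0.
Single eigenvalue λ = 4 with algebraic multiplicity 2.
Eigenvector v = (0,1); generalized eigenvector w with (A-λI)w=v is (-1,-1).
General solution: e^(4t)[K_1·v + K_2·(t·v + w)].

p(t) = -K_2e^(4t), q(t) = K_1e^(4t) + K_2te^(4t) - K_2e^(4t)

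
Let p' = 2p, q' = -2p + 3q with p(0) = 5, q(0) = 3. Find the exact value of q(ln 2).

A = [[2,0],[-2,3]]; eigenvalues λ = 2, 3.
Eigenvectors: (1,2) for λ=2, (0,-1) for λ=3.
From the initial condition, c_1 = 5, c_2 = 7.
q(ln 2) = (5)(2^2)(2) + (7)(2^3)(-1) = -16.

-16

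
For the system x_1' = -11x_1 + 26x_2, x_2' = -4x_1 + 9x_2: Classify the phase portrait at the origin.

stable spiral

A = [[-11,26],[-4,9]]; det(A-λI) = λ^2 + 2λ + 5.
λ = -1 ± 2i: negative real part.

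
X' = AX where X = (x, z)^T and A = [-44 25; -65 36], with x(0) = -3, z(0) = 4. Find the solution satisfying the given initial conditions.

Coefficient matrix A = [[-44, 25], [-65, 36]].
Characteristic polynomial det(A - λI) = λ^2 + 8λ + 41 = 0.
Eigenvalues λ = -4 ± 5i (complex conjugate pair).
For λ=-4+5i: an eigenvector is (2,3) - i(-1,-2) = (2 + i, 3 + 2i).
A real fundamental pair from Re and Im of e^((-4+5i)t)v: X_1 = e^(-4t)(cos(5t)·(2,3) + sin(5t)·(-1,-2)), X_2 = e^(-4t)(sin(5t)·(2,3) - cos(5t)·(-1,-2)).
General solution: C_1X_1 + C_2X_2.
Applying x(0)=-3, z(0)=4 gives C_1=-10, C_2=17.

x(t) = 44e^(-4t)sin(5t) - 3e^(-4t)cos(5t), z(t) = 71e^(-4t)sin(5t) + 4e^(-4t)cos(5t)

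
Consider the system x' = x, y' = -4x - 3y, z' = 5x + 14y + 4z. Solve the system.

Coefficient matrix A = [[1, 0, 0], [-4, -3, 0], [5, 14, 4]].
det(A - λI) = 0 gives eigenvalues λ = 1, -3, 4.
For λ=1: eigenvector (1,-1,3).
For λ=-3: eigenvector (0,1,-2).
For λ=4: eigenvector (0,0,1).
General solution: C_1e^(t)(1,-1,3) + C_2e^(-3t)(0,1,-2) + C_3e^(4t)(0,0,1).

x(t) = C_1e^(t), y(t) = -C_1e^(t) + C_2e^(-3t), z(t) = 3C_1e^(t) - 2C_2e^(-3t) + C_3e^(4t)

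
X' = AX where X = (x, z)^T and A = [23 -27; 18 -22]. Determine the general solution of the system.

Coefficient matrix A = [[23, -27], [18, -22]].
Characteristic polynomial det(A - λI) = λ^2 - λ - 20 = 0.
Eigenvalues λ = 5, -4.
For λ=5: (A-λI) row 1 is [18, -27], so an eigenvector is (3, 2).
For λ=-4: (A-λI) row 1 is [27, -27], so an eigenvector is (-1, -1).
General solution: K_1e^(5t)(3,2) + K_2e^(-4t)(-1,-1).

x(t) = 3K_1e^(5t) - K_2e^(-4t), z(t) = 2K_1e^(5t) - K_2e^(-4t)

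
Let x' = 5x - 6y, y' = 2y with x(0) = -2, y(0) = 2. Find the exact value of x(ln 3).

A = [[5,-6],[0,2]]; eigenvalues λ = 2, 5.
Eigenvectors: (2,1) for λ=2, (-1,0) for λ=5.
From the initial condition, c_1 = 2, c_2 = 6.
x(ln 3) = (2)(3^2)(2) + (6)(3^5)(-1) = -1422.

-1422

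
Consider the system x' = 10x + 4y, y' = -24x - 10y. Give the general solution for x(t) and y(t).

Coefficient matrix A = [[10, 4], [-24, -10]].
Characteristic polynomial det(A - λI) = λ^2 - 4 = 0.
Eigenvalues λ = -2, 2.
For λ=-2: (A-λI) row 1 is [12, 4], so an eigenvector is (1, -3).
For λ=2: (A-λI) row 1 is [8, 4], so an eigenvector is (-1, 2).
General solution: c_1e^(-2t)(1,-3) + c_2e^(2t)(-1,2).

x(t) = c_1e^(-2t) - c_2e^(2t), y(t) = -3c_1e^(-2t) + 2c_2e^(2t)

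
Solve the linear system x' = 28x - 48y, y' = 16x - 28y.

x(t) = -3c_1e^(-4t) - 2c_2e^(4t), y(t) = -2c_1e^(-4t) - c_2e^(4t)

Coefficient matrix A = [[28, -48], [16, -28]].
Characteristic polynomial det(A - λI) = λ^2 - 16 = 0.
Eigenvalues λ = -4, 4.
For λ=-4: (A-λI) row 1 is [32, -48], so an eigenvector is (-3, -2).
For λ=4: (A-λI) row 1 is [24, -48], so an eigenvector is (-2, -1).
General solution: c_1e^(-4t)(-3,-2) + c_2e^(4t)(-2,-1).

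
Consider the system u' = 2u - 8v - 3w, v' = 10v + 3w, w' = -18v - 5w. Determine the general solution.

u(t) = C_1e^(2t) + C_2e^(t) - C_3e^(4t), v(t) = -C_2e^(t) + C_3e^(4t), w(t) = 3C_2e^(t) - 2C_3e^(4t)

Coefficient matrix A = [[2, -8, -3], [0, 10, 3], [0, -18, -5]].
det(A - λI) = 0 gives eigenvalues λ = 2, 1, 4.
For λ=2: eigenvector (1,0,0).
For λ=1: eigenvector (1,-1,3).
For λ=4: eigenvector (-1,1,-2).
General solution: C_1e^(2t)(1,0,0) + C_2e^(t)(1,-1,3) + C_3e^(4t)(-1,1,-2).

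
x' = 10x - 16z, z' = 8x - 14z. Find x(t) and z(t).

x(t) = -2c_1e^(2t) + c_2e^(-6t), z(t) = -c_1e^(2t) + c_2e^(-6t)

Coefficient matrix A = [[10, -16], [8, -14]].
Characteristic polynomial det(A - λI) = λ^2 + 4λ - 12 = 0.
Eigenvalues λ = 2, -6.
For λ=2: (A-λI) row 1 is [8, -16], so an eigenvector is (-2, -1).
For λ=-6: (A-λI) row 1 is [16, -16], so an eigenvector is (1, 1).
General solution: c_1e^(2t)(-2,-1) + c_2e^(-6t)(1,1).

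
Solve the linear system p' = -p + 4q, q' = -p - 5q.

Coefficient matrix A = [[-1, 4], [-1, -5]].
Characteristic polynomial det(A - λI) = λ^2 + 6λ + 9 = 0.
Single eigenvalue λ = -3 with algebraic multiplicity 2.
Eigenvector v = (2,-1); generalized eigenvector w with (A-λI)w=v is (-3,2).
General solution: e^(-3t)[c_1·v + c_2·(t·v + w)].

p(t) = 2c_1e^(-3t) + 2c_2te^(-3t) - 3c_2e^(-3t), q(t) = -c_1e^(-3t) - c_2te^(-3t) + 2c_2e^(-3t)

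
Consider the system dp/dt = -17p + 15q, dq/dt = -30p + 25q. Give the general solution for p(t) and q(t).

Coefficient matrix A = [[-17, 15], [-30, 25]].
Characteristic polynomial det(A - λI) = λ^2 - 8λ + 25 = 0.
Eigenvalues λ = 4 ± 3i (complex conjugate pair).
For λ=4+3i: an eigenvector is (-2,-3) - i(-1,-1) = (-2 + i, -3 + i).
A real fundamental pair from Re and Im of e^((4+3i)t)v: X_1 = e^(4t)(cos(3t)·(-2,-3) + sin(3t)·(-1,-1)), X_2 = e^(4t)(sin(3t)·(-2,-3) - cos(3t)·(-1,-1)).
General solution: C_1X_1 + C_2X_2.

p(t) = -C_1e^(4t)sin(3t) - 2C_1e^(4t)cos(3t) - 2C_2e^(4t)sin(3t) + C_2e^(4t)cos(3t), q(t) = -C_1e^(4t)sin(3t) - 3C_1e^(4t)cos(3t) - 3C_2e^(4t)sin(3t) + C_2e^(4t)cos(3t)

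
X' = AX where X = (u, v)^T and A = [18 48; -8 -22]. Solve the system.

u(t) = -3C_1e^(2t) + 2C_2e^(-6t), v(t) = C_1e^(2t) - C_2e^(-6t)

Coefficient matrix A = [[18, 48], [-8, -22]].
Characteristic polynomial det(A - λI) = λ^2 + 4λ - 12 = 0.
Eigenvalues λ = 2, -6.
For λ=2: (A-λI) row 1 is [16, 48], so an eigenvector is (-3, 1).
For λ=-6: (A-λI) row 1 is [24, 48], so an eigenvector is (2, -1).
General solution: C_1e^(2t)(-3,1) + C_2e^(-6t)(2,-1).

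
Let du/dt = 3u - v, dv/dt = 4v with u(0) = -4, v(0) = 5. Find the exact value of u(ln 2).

A = [[3,-1],[0,4]]; eigenvalues λ = 4, 3.
Eigenvectors: (1,-1) for λ=4, (-1,0) for λ=3.
From the initial condition, c_1 = -5, c_2 = -1.
u(ln 2) = (-5)(2^4)(1) + (-1)(2^3)(-1) = -72.

-72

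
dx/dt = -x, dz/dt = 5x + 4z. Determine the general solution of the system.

Coefficient matrix A = [[-1, 0], [5, 4]].
Characteristic polynomial det(A - λI) = λ^2 - 3λ - 4 = 0.
Eigenvalues λ = -1, 4.
For λ=-1: (A-λI) row 2 is [5, 5], so an eigenvector is (-1, 1).
For λ=4: (A-λI) row 1 is [-5, 0], so an eigenvector is (0, -1).
General solution: K_1e^(-t)(-1,1) + K_2e^(4t)(0,-1).

x(t) = -K_1e^(-t), z(t) = K_1e^(-t) - K_2e^(4t)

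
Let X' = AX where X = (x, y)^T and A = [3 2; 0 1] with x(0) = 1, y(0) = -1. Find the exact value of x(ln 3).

3

A = [[3,2],[0,1]]; eigenvalues λ = 3, 1.
Eigenvectors: (-1,0) for λ=3, (1,-1) for λ=1.
From the initial condition, c_1 = 0, c_2 = 1.
x(ln 3) = (0)(3^3)(-1) + (1)(3^1)(1) = 3.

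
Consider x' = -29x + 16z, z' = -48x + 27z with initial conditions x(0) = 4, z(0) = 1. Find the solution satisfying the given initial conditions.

x(t) = -10e^(3t) + 14e^(-5t), z(t) = -20e^(3t) + 21e^(-5t)

Coefficient matrix A = [[-29, 16], [-48, 27]].
Characteristic polynomial det(A - λI) = λ^2 + 2λ - 15 = 0.
Eigenvalues λ = 3, -5.
For λ=3: (A-λI) row 1 is [-32, 16], so an eigenvector is (1, 2).
For λ=-5: (A-λI) row 1 is [-24, 16], so an eigenvector is (-2, -3).
General solution: c_1e^(3t)(1,2) + c_2e^(-5t)(-2,-3).
Applying x(0)=4, z(0)=1 gives c_1=-10, c_2=-7.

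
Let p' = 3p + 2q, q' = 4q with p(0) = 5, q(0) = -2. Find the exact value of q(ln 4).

A = [[3,2],[0,4]]; eigenvalues λ = 4, 3.
Eigenvectors: (-2,-1) for λ=4, (1,0) for λ=3.
From the initial condition, c_1 = 2, c_2 = 9.
q(ln 4) = (2)(4^4)(-1) + (9)(4^3)(0) = -512.

-512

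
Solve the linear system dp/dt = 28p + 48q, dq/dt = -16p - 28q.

p(t) = -2C_1e^(4t) - 3C_2e^(-4t), q(t) = C_1e^(4t) + 2C_2e^(-4t)

Coefficient matrix A = [[28, 48], [-16, -28]].
Characteristic polynomial det(A - λI) = λ^2 - 16 = 0.
Eigenvalues λ = 4, -4.
For λ=4: (A-λI) row 1 is [24, 48], so an eigenvector is (-2, 1).
For λ=-4: (A-λI) row 1 is [32, 48], so an eigenvector is (-3, 2).
General solution: C_1e^(4t)(-2,1) + C_2e^(-4t)(-3,2).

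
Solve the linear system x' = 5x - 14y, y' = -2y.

x(t) = 2K_1e^(-2t) + K_2e^(5t), y(t) = K_1e^(-2t)

Coefficient matrix A = [[5, -14], [0, -2]].
Characteristic polynomial det(A - λI) = λ^2 - 3λ - 10 = 0.
Eigenvalues λ = -2, 5.
For λ=-2: (A-λI) row 1 is [7, -14], so an eigenvector is (2, 1).
For λ=5: (A-λI) row 1 is [0, -14], so an eigenvector is (1, 0).
General solution: K_1e^(-2t)(2,1) + K_2e^(5t)(1,0).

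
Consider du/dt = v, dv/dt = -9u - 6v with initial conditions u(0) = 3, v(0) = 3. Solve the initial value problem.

Coefficient matrix A = [[0, 1], [-9, -6]].
Characteristic polynomial det(A - λI) = λ^2 + 6λ + 9 = 0.
Single eigenvalue λ = -3 with algebraic multiplicity 2.
Eigenvector v = (-1,3); generalized eigenvector w with (A-λI)w=v is (-1,2).
General solution: e^(-3t)[C_1·v + C_2·(t·v + w)].
Applying u(0)=3, v(0)=3 gives C_1=9, C_2=-12.

u(t) = 12te^(-3t) + 3e^(-3t), v(t) = -36te^(-3t) + 3e^(-3t)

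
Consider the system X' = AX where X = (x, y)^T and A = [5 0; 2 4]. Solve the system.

x(t) = -K_1e^(5t), y(t) = -2K_1e^(5t) + K_2e^(4t)

Coefficient matrix A = [[5, 0], [2, 4]].
Characteristic polynomial det(A - λI) = λ^2 - 9λ + 20 = 0.
Eigenvalues λ = 5, 4.
For λ=5: (A-λI) row 2 is [2, -1], so an eigenvector is (-1, -2).
For λ=4: (A-λI) row 1 is [1, 0], so an eigenvector is (0, 1).
General solution: K_1e^(5t)(-1,-2) + K_2e^(4t)(0,1).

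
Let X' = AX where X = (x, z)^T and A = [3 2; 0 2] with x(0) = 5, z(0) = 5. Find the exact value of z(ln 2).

20

A = [[3,2],[0,2]]; eigenvalues λ = 2, 3.
Eigenvectors: (2,-1) for λ=2, (1,0) for λ=3.
From the initial condition, c_1 = -5, c_2 = 15.
z(ln 2) = (-5)(2^2)(-1) + (15)(2^3)(0) = 20.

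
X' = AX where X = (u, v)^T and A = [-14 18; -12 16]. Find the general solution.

u(t) = K_1e^(4t) - 3K_2e^(-2t), v(t) = K_1e^(4t) - 2K_2e^(-2t)

Coefficient matrix A = [[-14, 18], [-12, 16]].
Characteristic polynomial det(A - λI) = λ^2 - 2λ - 8 = 0.
Eigenvalues λ = 4, -2.
For λ=4: (A-λI) row 1 is [-18, 18], so an eigenvector is (1, 1).
For λ=-2: (A-λI) row 1 is [-12, 18], so an eigenvector is (-3, -2).
General solution: K_1e^(4t)(1,1) + K_2e^(-2t)(-3,-2).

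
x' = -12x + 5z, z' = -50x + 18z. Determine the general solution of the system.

Coefficient matrix A = [[-12, 5], [-50, 18]].
Characteristic polynomial det(A - λI) = λ^2 - 6λ + 34 = 0.
Eigenvalues λ = 3 ± 5i (complex conjugate pair).
For λ=3+5i: an eigenvector is (0,-1) - i(-1,-3) = (0 + i, -1 + 3i).
A real fundamental pair from Re and Im of e^((3+5i)t)v: X_1 = e^(3t)(cos(5t)·(0,-1) + sin(5t)·(-1,-3)), X_2 = e^(3t)(sin(5t)·(0,-1) - cos(5t)·(-1,-3)).
General solution: c_1X_1 + c_2X_2.

x(t) = -c_1e^(3t)sin(5t) + c_2e^(3t)cos(5t), z(t) = -3c_1e^(3t)sin(5t) - c_1e^(3t)cos(5t) - c_2e^(3t)sin(5t) + 3c_2e^(3t)cos(5t)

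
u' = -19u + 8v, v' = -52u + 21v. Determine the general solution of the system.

u(t) = c_1e^(t)sin(4t) - c_1e^(t)cos(4t) - c_2e^(t)sin(4t) - c_2e^(t)cos(4t), v(t) = 3c_1e^(t)sin(4t) - 2c_1e^(t)cos(4t) - 2c_2e^(t)sin(4t) - 3c_2e^(t)cos(4t)

Coefficient matrix A = [[-19, 8], [-52, 21]].
Characteristic polynomial det(A - λI) = λ^2 - 2λ + 17 = 0.
Eigenvalues λ = 1 ± 4i (complex conjugate pair).
For λ=1+4i: an eigenvector is (-1,-2) - i(1,3) = (-1 - i, -2 - 3i).
A real fundamental pair from Re and Im of e^((1+4i)t)v: X_1 = e^(t)(cos(4t)·(-1,-2) + sin(4t)·(1,3)), X_2 = e^(t)(sin(4t)·(-1,-2) - cos(4t)·(1,3)).
General solution: c_1X_1 + c_2X_2.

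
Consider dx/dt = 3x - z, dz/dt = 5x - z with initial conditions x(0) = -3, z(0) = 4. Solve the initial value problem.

Coefficient matrix A = [[3, -1], [5, -1]].
Characteristic polynomial det(A - λI) = λ^2 - 2λ + 2 = 0.
Eigenvalues λ = 1 ± i (complex conjugate pair).
For λ=1+i: an eigenvector is (0,-1) - i(1,2) = (0 - i, -1 - 2i).
A real fundamental pair from Re and Im of e^((1+i)t)v: X_1 = e^(t)(cos(t)·(0,-1) + sin(t)·(1,2)), X_2 = e^(t)(sin(t)·(0,-1) - cos(t)·(1,2)).
General solution: c_1X_1 + c_2X_2.
Applying x(0)=-3, z(0)=4 gives c_1=-10, c_2=3.

x(t) = -10e^(t)sin(t) - 3e^(t)cos(t), z(t) = -23e^(t)sin(t) + 4e^(t)cos(t)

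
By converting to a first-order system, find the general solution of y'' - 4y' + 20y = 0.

Let x_1 = y, x_2 = y'. Then x_1' = x_2 and x_2' = -20x_1 + 4x_2.
A = [[0,1],[-20,4]]; det(A-λI) = λ^2 - 4λ + 20.
Eigenvalues λ = 2 ± 4i.

y(t) = c_1e^(2t)cos(4t) + c_2e^(2t)sin(4t)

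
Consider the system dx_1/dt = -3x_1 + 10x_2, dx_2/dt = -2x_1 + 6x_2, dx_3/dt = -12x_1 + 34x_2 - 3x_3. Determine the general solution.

Coefficient matrix A = [[-3, 10, 0], [-2, 6, 0], [-12, 34, -3]].
det(A - λI) = 0 gives eigenvalues λ = -3, 2, 1.
For λ=-3: eigenvector (0,0,1).
For λ=2: eigenvector (2,1,2).
For λ=1: eigenvector (5,2,2).
General solution: K_1e^(-3t)(0,0,1) + K_2e^(2t)(2,1,2) + K_3e^(t)(5,2,2).

x_1(t) = 2K_2e^(2t) + 5K_3e^(t), x_2(t) = K_2e^(2t) + 2K_3e^(t), x_3(t) = K_1e^(-3t) + 2K_2e^(2t) + 2K_3e^(t)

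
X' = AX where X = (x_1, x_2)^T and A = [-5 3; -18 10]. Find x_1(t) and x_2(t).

Coefficient matrix A = [[-5, 3], [-18, 10]].
Characteristic polynomial det(A - λI) = λ^2 - 5λ + 4 = 0.
Eigenvalues λ = 1, 4.
For λ=1: (A-λI) row 1 is [-6, 3], so an eigenvector is (1, 2).
For λ=4: (A-λI) row 1 is [-9, 3], so an eigenvector is (1, 3).
General solution: C_1e^(t)(1,2) + C_2e^(4t)(1,3).

x_1(t) = C_1e^(t) + C_2e^(4t), x_2(t) = 2C_1e^(t) + 3C_2e^(4t)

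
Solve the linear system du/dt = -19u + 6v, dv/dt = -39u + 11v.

Coefficient matrix A = [[-19, 6], [-39, 11]].
Characteristic polynomial det(A - λI) = λ^2 + 8λ + 25 = 0.
Eigenvalues λ = -4 ± 3i (complex conjugate pair).
For λ=-4+3i: an eigenvector is (1,2) - i(-1,-3) = (1 + i, 2 + 3i).
A real fundamental pair from Re and Im of e^((-4+3i)t)v: X_1 = e^(-4t)(cos(3t)·(1,2) + sin(3t)·(-1,-3)), X_2 = e^(-4t)(sin(3t)·(1,2) - cos(3t)·(-1,-3)).
General solution: C_1X_1 + C_2X_2.

u(t) = -C_1e^(-4t)sin(3t) + C_1e^(-4t)cos(3t) + C_2e^(-4t)sin(3t) + C_2e^(-4t)cos(3t), v(t) = -3C_1e^(-4t)sin(3t) + 2C_1e^(-4t)cos(3t) + 2C_2e^(-4t)sin(3t) + 3C_2e^(-4t)cos(3t)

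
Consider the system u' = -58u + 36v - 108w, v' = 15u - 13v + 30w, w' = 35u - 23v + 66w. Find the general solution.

Coefficient matrix A = [[-58, 36, -108], [15, -13, 30], [35, -23, 66]].
det(A - λI) = 0 gives eigenvalues λ = 2, -3, -4.
For λ=2: eigenvector (-3,1,2).
For λ=-3: eigenvector (0,3,1).
For λ=-4: eigenvector (-2,0,1).
General solution: c_1e^(2t)(-3,1,2) + c_2e^(-3t)(0,3,1) + c_3e^(-4t)(-2,0,1).

u(t) = -3c_1e^(2t) - 2c_3e^(-4t), v(t) = c_1e^(2t) + 3c_2e^(-3t), w(t) = 2c_1e^(2t) + c_2e^(-3t) + c_3e^(-4t)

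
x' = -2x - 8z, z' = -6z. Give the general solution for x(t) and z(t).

x(t) = -2c_1e^(-6t) - c_2e^(-2t), z(t) = -c_1e^(-6t)

Coefficient matrix A = [[-2, -8], [0, -6]].
Characteristic polynomial det(A - λI) = λ^2 + 8λ + 12 = 0.
Eigenvalues λ = -6, -2.
For λ=-6: (A-λI) row 1 is [4, -8], so an eigenvector is (-2, -1).
For λ=-2: (A-λI) row 1 is [0, -8], so an eigenvector is (-1, 0).
General solution: c_1e^(-6t)(-2,-1) + c_2e^(-2t)(-1,0).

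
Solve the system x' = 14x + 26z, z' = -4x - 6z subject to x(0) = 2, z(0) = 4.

x(t) = 62e^(4t)sin(2t) + 2e^(4t)cos(2t), z(t) = -24e^(4t)sin(2t) + 4e^(4t)cos(2t)

Coefficient matrix A = [[14, 26], [-4, -6]].
Characteristic polynomial det(A - λI) = λ^2 - 8λ + 20 = 0.
Eigenvalues λ = 4 ± 2i (complex conjugate pair).
For λ=4+2i: an eigenvector is (-2,1) - i(3,-1) = (-2 - 3i, 1 + i).
A real fundamental pair from Re and Im of e^((4+2i)t)v: X_1 = e^(4t)(cos(2t)·(-2,1) + sin(2t)·(3,-1)), X_2 = e^(4t)(sin(2t)·(-2,1) - cos(2t)·(3,-1)).
General solution: c_1X_1 + c_2X_2.
Applying x(0)=2, z(0)=4 gives c_1=14, c_2=-10.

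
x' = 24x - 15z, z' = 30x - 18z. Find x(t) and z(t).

Coefficient matrix A = [[24, -15], [30, -18]].
Characteristic polynomial det(A - λI) = λ^2 - 6λ + 18 = 0.
Eigenvalues λ = 3 ± 3i (complex conjugate pair).
For λ=3+3i: an eigenvector is (1,1) - i(2,3) = (1 - 2i, 1 - 3i).
A real fundamental pair from Re and Im of e^((3+3i)t)v: X_1 = e^(3t)(cos(3t)·(1,1) + sin(3t)·(2,3)), X_2 = e^(3t)(sin(3t)·(1,1) - cos(3t)·(2,3)).
General solution: C_1X_1 + C_2X_2.

x(t) = 2C_1e^(3t)sin(3t) + C_1e^(3t)cos(3t) + C_2e^(3t)sin(3t) - 2C_2e^(3t)cos(3t), z(t) = 3C_1e^(3t)sin(3t) + C_1e^(3t)cos(3t) + C_2e^(3t)sin(3t) - 3C_2e^(3t)cos(3t)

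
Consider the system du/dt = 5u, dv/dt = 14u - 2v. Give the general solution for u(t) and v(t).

Coefficient matrix A = [[5, 0], [14, -2]].
Characteristic polynomial det(A - λI) = λ^2 - 3λ - 10 = 0.
Eigenvalues λ = -2, 5.
For λ=-2: (A-λI) row 1 is [7, 0], so an eigenvector is (0, 1).
For λ=5: (A-λI) row 2 is [14, -7], so an eigenvector is (-1, -2).
General solution: K_1e^(-2t)(0,1) + K_2e^(5t)(-1,-2).

u(t) = -K_2e^(5t), v(t) = K_1e^(-2t) - 2K_2e^(5t)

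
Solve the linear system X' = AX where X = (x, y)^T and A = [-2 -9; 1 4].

Coefficient matrix A = [[-2, -9], [1, 4]].
Characteristic polynomial det(A - λI) = λ^2 - 2λ + 1 = 0.
Single eigenvalue λ = 1 with algebraic multiplicity 2.
Eigenvector v = (-3,1); generalized eigenvector w with (A-λI)w=v is (-2,1).
General solution: e^(t)[C_1·v + C_2·(t·v + w)].

x(t) = -3C_1e^(t) - 3C_2te^(t) - 2C_2e^(t), y(t) = C_1e^(t) + C_2te^(t) + C_2e^(t)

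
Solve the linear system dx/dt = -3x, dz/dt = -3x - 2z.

x(t) = K_2e^(-3t), z(t) = K_1e^(-2t) + 3K_2e^(-3t)

Coefficient matrix A = [[-3, 0], [-3, -2]].
Characteristic polynomial det(A - λI) = λ^2 + 5λ + 6 = 0.
Eigenvalues λ = -2, -3.
For λ=-2: (A-λI) row 1 is [-1, 0], so an eigenvector is (0, 1).
For λ=-3: (A-λI) row 2 is [-3, 1], so an eigenvector is (1, 3).
General solution: K_1e^(-2t)(0,1) + K_2e^(-3t)(1,3).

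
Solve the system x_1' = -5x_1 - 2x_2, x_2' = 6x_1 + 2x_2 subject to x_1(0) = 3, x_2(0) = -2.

Coefficient matrix A = [[-5, -2], [6, 2]].
Characteristic polynomial det(A - λI) = λ^2 + 3λ + 2 = 0.
Eigenvalues λ = -1, -2.
For λ=-1: (A-λI) row 1 is [-4, -2], so an eigenvector is (1, -2).
For λ=-2: (A-λI) row 1 is [-3, -2], so an eigenvector is (-2, 3).
General solution: K_1e^(-t)(1,-2) + K_2e^(-2t)(-2,3).
Applying x_1(0)=3, x_2(0)=-2 gives K_1=-5, K_2=-4.

x_1(t) = -5e^(-t) + 8e^(-2t), x_2(t) = 10e^(-t) - 12e^(-2t)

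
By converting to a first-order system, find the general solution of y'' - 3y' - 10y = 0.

Let x_1 = y, x_2 = y'. Then x_1' = x_2 and x_2' = 10x_1 + 3x_2.
A = [[0,1],[10,3]]; det(A-λI) = λ^2 - 3λ - 10.
Eigenvalues λ = 5, -2 with eigenvectors (1,5), (1,-2).

y(t) = K_1e^(5t) + K_2e^(-2t)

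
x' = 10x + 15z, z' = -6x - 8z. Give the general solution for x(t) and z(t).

x(t) = -2K_1e^(t)sin(3t) + K_1e^(t)cos(3t) + K_2e^(t)sin(3t) + 2K_2e^(t)cos(3t), z(t) = K_1e^(t)sin(3t) - K_1e^(t)cos(3t) - K_2e^(t)sin(3t) - K_2e^(t)cos(3t)

Coefficient matrix A = [[10, 15], [-6, -8]].
Characteristic polynomial det(A - λI) = λ^2 - 2λ + 10 = 0.
Eigenvalues λ = 1 ± 3i (complex conjugate pair).
For λ=1+3i: an eigenvector is (1,-1) - i(-2,1) = (1 + 2i, -1 - i).
A real fundamental pair from Re and Im of e^((1+3i)t)v: X_1 = e^(t)(cos(3t)·(1,-1) + sin(3t)·(-2,1)), X_2 = e^(t)(sin(3t)·(1,-1) - cos(3t)·(-2,1)).
General solution: K_1X_1 + K_2X_2.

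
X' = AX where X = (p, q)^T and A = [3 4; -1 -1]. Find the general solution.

p(t) = -2c_1e^(t) - 2c_2te^(t) - c_2e^(t), q(t) = c_1e^(t) + c_2te^(t)

Coefficient matrix A = [[3, 4], [-1, -1]].
Characteristic polynomial det(A - λI) = λ^2 - 2λ + 1 = 0.
Single eigenvalue λ = 1 with algebraic multiplicity 2.
Eigenvector v = (-2,1); generalized eigenvector w with (A-λI)w=v is (-1,0).
General solution: e^(t)[c_1·v + c_2·(t·v + w)].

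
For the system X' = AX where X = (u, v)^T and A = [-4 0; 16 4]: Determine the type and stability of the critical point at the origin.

saddle

A = [[-4,0],[16,4]]; det(A-λI) = λ^2 - 16.
λ = -4, 4: opposite signs.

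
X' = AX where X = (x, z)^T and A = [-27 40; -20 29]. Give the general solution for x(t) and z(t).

x(t) = C_1e^(t)sin(4t) - 3C_1e^(t)cos(4t) - 3C_2e^(t)sin(4t) - C_2e^(t)cos(4t), z(t) = C_1e^(t)sin(4t) - 2C_1e^(t)cos(4t) - 2C_2e^(t)sin(4t) - C_2e^(t)cos(4t)

Coefficient matrix A = [[-27, 40], [-20, 29]].
Characteristic polynomial det(A - λI) = λ^2 - 2λ + 17 = 0.
Eigenvalues λ = 1 ± 4i (complex conjugate pair).
For λ=1+4i: an eigenvector is (-3,-2) - i(1,1) = (-3 - i, -2 - i).
A real fundamental pair from Re and Im of e^((1+4i)t)v: X_1 = e^(t)(cos(4t)·(-3,-2) + sin(4t)·(1,1)), X_2 = e^(t)(sin(4t)·(-3,-2) - cos(4t)·(1,1)).
General solution: C_1X_1 + C_2X_2.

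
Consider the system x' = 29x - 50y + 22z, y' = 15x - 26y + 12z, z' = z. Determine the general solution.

Coefficient matrix A = [[29, -50, 22], [15, -26, 12], [0, 0, 1]].
det(A - λI) = 0 gives eigenvalues λ = -1, 4, 1.
For λ=-1: eigenvector (5,3,0).
For λ=4: eigenvector (-2,-1,0).
For λ=1: eigenvector (1,1,1).
General solution: K_1e^(-t)(5,3,0) + K_2e^(4t)(-2,-1,0) + K_3e^(t)(1,1,1).

x(t) = 5K_1e^(-t) - 2K_2e^(4t) + K_3e^(t), y(t) = 3K_1e^(-t) - K_2e^(4t) + K_3e^(t), z(t) = K_3e^(t)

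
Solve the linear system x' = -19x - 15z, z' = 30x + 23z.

Coefficient matrix A = [[-19, -15], [30, 23]].
Characteristic polynomial det(A - λI) = λ^2 - 4λ + 13 = 0.
Eigenvalues λ = 2 ± 3i (complex conjugate pair).
For λ=2+3i: an eigenvector is (-2,3) - i(-1,1) = (-2 + i, 3 - i).
A real fundamental pair from Re and Im of e^((2+3i)t)v: X_1 = e^(2t)(cos(3t)·(-2,3) + sin(3t)·(-1,1)), X_2 = e^(2t)(sin(3t)·(-2,3) - cos(3t)·(-1,1)).
General solution: C_1X_1 + C_2X_2.

x(t) = -C_1e^(2t)sin(3t) - 2C_1e^(2t)cos(3t) - 2C_2e^(2t)sin(3t) + C_2e^(2t)cos(3t), z(t) = C_1e^(2t)sin(3t) + 3C_1e^(2t)cos(3t) + 3C_2e^(2t)sin(3t) - C_2e^(2t)cos(3t)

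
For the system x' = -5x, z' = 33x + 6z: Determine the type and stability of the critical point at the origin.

saddle

A = [[-5,0],[33,6]]; det(A-λI) = λ^2 - λ - 30.
λ = 6, -5: opposite signs.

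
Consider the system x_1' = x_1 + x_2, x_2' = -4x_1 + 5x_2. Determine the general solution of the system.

x_1(t) = -C_1e^(3t) - C_2te^(3t), x_2(t) = -2C_1e^(3t) - 2C_2te^(3t) - C_2e^(3t)

Coefficient matrix A = [[1, 1], [-4, 5]].
Characteristic polynomial det(A - λI) = λ^2 - 6λ + 9 = 0.
Single eigenvalue λ = 3 with algebraic multiplicity 2.
Eigenvector v = (-1,-2); generalized eigenvector w with (A-λI)w=v is (0,-1).
General solution: e^(3t)[C_1·v + C_2·(t·v + w)].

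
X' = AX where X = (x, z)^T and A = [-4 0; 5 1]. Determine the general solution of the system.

Coefficient matrix A = [[-4, 0], [5, 1]].
Characteristic polynomial det(A - λI) = λ^2 + 3λ - 4 = 0.
Eigenvalues λ = 1, -4.
For λ=1: (A-λI) row 1 is [-5, 0], so an eigenvector is (0, 1).
For λ=-4: (A-λI) row 2 is [5, 5], so an eigenvector is (1, -1).
General solution: c_1e^(t)(0,1) + c_2e^(-4t)(1,-1).

x(t) = c_2e^(-4t), z(t) = c_1e^(t) - c_2e^(-4t)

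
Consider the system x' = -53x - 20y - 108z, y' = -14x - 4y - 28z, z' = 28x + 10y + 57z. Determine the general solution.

x(t) = -7c_1e^(3t) + 4c_2e^(-4t) - 2c_3e^(t), y(t) = -2c_1e^(3t) + c_2e^(-4t), z(t) = 4c_1e^(3t) - 2c_2e^(-4t) + c_3e^(t)

Coefficient matrix A = [[-53, -20, -108], [-14, -4, -28], [28, 10, 57]].
det(A - λI) = 0 gives eigenvalues λ = 3, -4, 1.
For λ=3: eigenvector (-7,-2,4).
For λ=-4: eigenvector (4,1,-2).
For λ=1: eigenvector (-2,0,1).
General solution: c_1e^(3t)(-7,-2,4) + c_2e^(-4t)(4,1,-2) + c_3e^(t)(-2,0,1).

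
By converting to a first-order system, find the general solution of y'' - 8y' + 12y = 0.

Let x_1 = y, x_2 = y'. Then x_1' = x_2 and x_2' = -12x_1 + 8x_2.
A = [[0,1],[-12,8]]; det(A-λI) = λ^2 - 8λ + 12.
Eigenvalues λ = 2, 6 with eigenvectors (1,2), (1,6).

y(t) = C_1e^(2t) + C_2e^(6t)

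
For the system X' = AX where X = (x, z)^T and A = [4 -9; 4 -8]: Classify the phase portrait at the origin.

A = [[4,-9],[4,-8]]; det(A-λI) = λ^2 + 4λ + 4.
repeated λ = -2 with a single eigenvector.

stable improper node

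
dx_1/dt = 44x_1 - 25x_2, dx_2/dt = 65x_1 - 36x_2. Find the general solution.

x_1(t) = c_1e^(4t)sin(5t) + 2c_1e^(4t)cos(5t) + 2c_2e^(4t)sin(5t) - c_2e^(4t)cos(5t), x_2(t) = 2c_1e^(4t)sin(5t) + 3c_1e^(4t)cos(5t) + 3c_2e^(4t)sin(5t) - 2c_2e^(4t)cos(5t)

Coefficient matrix A = [[44, -25], [65, -36]].
Characteristic polynomial det(A - λI) = λ^2 - 8λ + 41 = 0.
Eigenvalues λ = 4 ± 5i (complex conjugate pair).
For λ=4+5i: an eigenvector is (2,3) - i(1,2) = (2 - i, 3 - 2i).
A real fundamental pair from Re and Im of e^((4+5i)t)v: X_1 = e^(4t)(cos(5t)·(2,3) + sin(5t)·(1,2)), X_2 = e^(4t)(sin(5t)·(2,3) - cos(5t)·(1,2)).
General solution: c_1X_1 + c_2X_2.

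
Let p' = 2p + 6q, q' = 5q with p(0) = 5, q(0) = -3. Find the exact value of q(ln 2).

-96

A = [[2,6],[0,5]]; eigenvalues λ = 5, 2.
Eigenvectors: (-2,-1) for λ=5, (1,0) for λ=2.
From the initial condition, c_1 = 3, c_2 = 11.
q(ln 2) = (3)(2^5)(-1) + (11)(2^2)(0) = -96.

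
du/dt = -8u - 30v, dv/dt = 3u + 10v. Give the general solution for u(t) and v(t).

u(t) = c_1e^(t)sin(3t) + 3c_1e^(t)cos(3t) + 3c_2e^(t)sin(3t) - c_2e^(t)cos(3t), v(t) = -c_1e^(t)cos(3t) - c_2e^(t)sin(3t)

Coefficient matrix A = [[-8, -30], [3, 10]].
Characteristic polynomial det(A - λI) = λ^2 - 2λ + 10 = 0.
Eigenvalues λ = 1 ± 3i (complex conjugate pair).
For λ=1+3i: an eigenvector is (3,-1) - i(1,0) = (3 - i, -1).
A real fundamental pair from Re and Im of e^((1+3i)t)v: X_1 = e^(t)(cos(3t)·(3,-1) + sin(3t)·(1,0)), X_2 = e^(t)(sin(3t)·(3,-1) - cos(3t)·(1,0)).
General solution: c_1X_1 + c_2X_2.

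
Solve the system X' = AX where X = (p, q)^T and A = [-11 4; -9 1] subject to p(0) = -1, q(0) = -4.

Coefficient matrix A = [[-11, 4], [-9, 1]].
Characteristic polynomial det(A - λI) = λ^2 + 10λ + 25 = 0.
Single eigenvalue λ = -5 with algebraic multiplicity 2.
Eigenvector v = (2,3); generalized eigenvector w with (A-λI)w=v is (1,2).
General solution: e^(-5t)[c_1·v + c_2·(t·v + w)].
Applying p(0)=-1, q(0)=-4 gives c_1=2, c_2=-5.

p(t) = -10te^(-5t) - e^(-5t), q(t) = -15te^(-5t) - 4e^(-5t)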